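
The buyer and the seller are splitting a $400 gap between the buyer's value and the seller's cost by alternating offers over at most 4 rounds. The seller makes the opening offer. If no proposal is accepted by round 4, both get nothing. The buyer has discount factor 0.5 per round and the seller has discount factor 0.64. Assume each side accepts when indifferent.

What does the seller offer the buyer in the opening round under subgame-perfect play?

136

Round 4 (the buyer proposes): the seller will accept anything ≥ 0, so the buyer offers 0 and keeps 400.
Round 3 (the seller proposes): the buyer can get 400 next round, worth 0.5 × 400 = 200 now. The seller offers 200 and keeps 400 − 200 = 200.
Round 2 (the buyer proposes): the seller can get 200 next round, worth 0.64 × 200 = 128 now. The buyer offers 128 and keeps 400 − 128 = 272.
Round 1 (the seller proposes): the buyer can get 272 next round, worth 0.5 × 272 = 136 now. The seller offers 136 and keeps 400 − 136 = 264.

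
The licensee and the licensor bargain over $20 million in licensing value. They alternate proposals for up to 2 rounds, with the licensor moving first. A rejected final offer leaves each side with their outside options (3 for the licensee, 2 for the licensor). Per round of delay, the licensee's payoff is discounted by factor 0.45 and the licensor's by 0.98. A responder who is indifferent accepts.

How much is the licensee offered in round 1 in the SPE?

Work backward from the last round.
Round 2 (the licensee proposes): the licensor gets 2 if talks fail, so the licensee offers 2 and keeps 18.
Round 1 (the licensor proposes): the licensee can get 18 next round, worth 0.45 × 18 = 8.1 now. The licensor offers 8.1 and keeps 20 − 8.1 = 11.9.

8.1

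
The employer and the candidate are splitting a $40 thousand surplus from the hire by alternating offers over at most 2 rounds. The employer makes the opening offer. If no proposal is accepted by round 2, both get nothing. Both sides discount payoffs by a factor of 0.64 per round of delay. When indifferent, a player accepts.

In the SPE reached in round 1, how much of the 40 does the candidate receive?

25.6

Work backward from the last round.
Round 2 (the candidate proposes): the employer will accept anything ≥ 0, so the candidate offers 0 and keeps 40.
Round 1 (the employer proposes): the candidate can get 40 next round, worth 0.64 × 40 = 25.6 now; the employer offers that and keeps 14.4.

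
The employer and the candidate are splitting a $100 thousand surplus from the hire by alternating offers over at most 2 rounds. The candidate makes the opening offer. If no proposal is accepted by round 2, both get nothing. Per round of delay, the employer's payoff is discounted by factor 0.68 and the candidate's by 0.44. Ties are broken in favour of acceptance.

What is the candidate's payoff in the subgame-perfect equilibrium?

32

By backward induction:
Round 2 (the employer proposes): the candidate will accept anything ≥ 0, so the employer offers 0 and keeps 100.
Round 1 (the candidate proposes): the employer can get 100 next round, worth 0.68 × 100 = 68 now; the candidate offers that and keeps 32.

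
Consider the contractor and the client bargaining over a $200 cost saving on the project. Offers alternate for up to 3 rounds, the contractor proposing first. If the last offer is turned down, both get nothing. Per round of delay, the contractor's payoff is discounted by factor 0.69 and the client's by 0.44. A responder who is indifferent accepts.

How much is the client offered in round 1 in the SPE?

Round 3 (the contractor proposes): rejection yields 0 for the client; the contractor offers 0 and keeps 200.
Round 2 (the client proposes): the contractor can get 200 next round, worth 0.69 × 200 = 138 now; the client offers that and keeps 62.
Round 1 (the contractor proposes): the client can get 62 next round, worth 0.44 × 62 = 27.28 now. The contractor offers 27.28 and keeps 200 − 27.28 = 172.72.

27.28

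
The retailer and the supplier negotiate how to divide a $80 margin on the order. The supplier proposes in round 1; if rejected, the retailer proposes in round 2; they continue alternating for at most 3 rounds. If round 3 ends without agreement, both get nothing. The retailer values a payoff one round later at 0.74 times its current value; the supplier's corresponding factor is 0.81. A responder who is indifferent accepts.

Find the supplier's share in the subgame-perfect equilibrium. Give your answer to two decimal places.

68.75

By backward induction:
Round 3 (the supplier proposes): rejection yields 0 for the retailer; the supplier offers 0 and keeps 80.
Round 2 (the retailer proposes): the supplier can get 80 next round, worth 0.81 × 80 = 64.8 now, so the retailer offers 64.8, keeping 15.2.
Round 1 (the supplier proposes): the retailer can get 15.2 next round, worth 0.74 × 15.2 = 11.248 now, so the supplier offers 11.248, keeping 68.752.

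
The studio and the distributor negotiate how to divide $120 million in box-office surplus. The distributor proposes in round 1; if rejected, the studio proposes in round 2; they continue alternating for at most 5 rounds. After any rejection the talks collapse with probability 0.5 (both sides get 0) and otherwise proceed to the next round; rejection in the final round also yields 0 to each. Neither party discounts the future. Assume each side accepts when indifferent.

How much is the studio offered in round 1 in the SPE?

37.5

By backward induction:
Round 5 (the distributor proposes): the studio will accept anything ≥ 0, so the distributor offers 0 and keeps 120.
Round 4 (the studio proposes): rejecting gives the distributor an expected 0.5 × 120 = 60; the studio offers that and keeps 60.
Round 3 (the distributor proposes): rejecting gives the studio an expected 0.5 × 60 = 30; the distributor offers that and keeps 90.
Round 2 (the studio proposes): rejecting gives the distributor an expected 0.5 × 90 = 45; the studio offers that and keeps 75.
Round 1 (the distributor proposes): rejecting gives the studio an expected 0.5 × 75 = 37.5, so the distributor offers 37.5, keeping 82.5.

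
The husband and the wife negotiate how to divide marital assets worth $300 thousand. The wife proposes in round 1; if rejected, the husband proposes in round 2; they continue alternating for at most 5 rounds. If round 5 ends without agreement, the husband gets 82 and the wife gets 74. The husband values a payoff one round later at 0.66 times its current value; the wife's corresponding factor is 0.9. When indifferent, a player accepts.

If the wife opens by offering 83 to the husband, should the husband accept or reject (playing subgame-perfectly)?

Accept

Round 5 (the wife proposes): the husband gets 82 if talks fail, so the wife offers 82 and keeps 218.
Round 4 (the husband proposes): the wife can get 218 next round, worth 0.9 × 218 = 196.2 now. The husband offers 196.2 and keeps 300 − 196.2 = 103.8.
Round 3 (the wife proposes): the husband can get 103.8 next round, worth 0.66 × 103.8 = 68.508 now. The wife offers 68.508 and keeps 300 − 68.508 = 231.492.
Round 2 (the husband proposes): the wife can get 231.492 next round, worth 0.9 × 231.492 = 208.3428 now. The husband offers 208.3428 and keeps 300 − 208.3428 = 91.6572.
So by rejecting in round 1, the husband gets 91.6572 next round, worth 0.66 × 91.6572 = 60.493752 now.
Offer 83 ≥ 60.493752, so the husband accepts.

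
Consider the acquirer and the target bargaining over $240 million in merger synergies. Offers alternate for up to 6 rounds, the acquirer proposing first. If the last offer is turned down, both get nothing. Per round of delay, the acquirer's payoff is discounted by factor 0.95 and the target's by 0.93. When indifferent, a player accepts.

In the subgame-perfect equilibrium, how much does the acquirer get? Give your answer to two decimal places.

Round 6 (the target proposes): rejection yields 0 for the acquirer; the target offers 0 and keeps 240.
Round 5 (the acquirer proposes): the target can get 240 next round, worth 0.93 × 240 = 223.2 now. The acquirer offers 223.2 and keeps 240 − 223.2 = 16.8.
Round 4 (the target proposes): the acquirer can get 16.8 next round, worth 0.95 × 16.8 = 15.96 now, so the target offers 15.96, keeping 224.04.
Round 3 (the acquirer proposes): the target can get 224.04 next round, worth 0.93 × 224.04 = 208.3572 now, so the acquirer offers 208.3572, keeping 31.6428.
Round 2 (the target proposes): the acquirer can get 31.6428 next round, worth 0.95 × 31.6428 = 30.06066 now. The target offers 30.06066 and keeps 240 − 30.06066 = 209.93934.
Round 1 (the acquirer proposes): the target can get 209.93934 next round, worth 0.93 × 209.93934 = 195.2435862 now; the acquirer offers that and keeps 44.7564138.

44.76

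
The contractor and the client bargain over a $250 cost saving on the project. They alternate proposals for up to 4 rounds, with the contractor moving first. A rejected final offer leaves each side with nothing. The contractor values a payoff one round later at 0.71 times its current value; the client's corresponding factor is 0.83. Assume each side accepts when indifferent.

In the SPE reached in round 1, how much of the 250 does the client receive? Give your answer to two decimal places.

182.45

Round 4 (the client proposes): the contractor will accept anything ≥ 0, so the client offers 0 and keeps 250.
Round 3 (the contractor proposes): the client can get 250 next round, worth 0.83 × 250 = 207.5 now, so the contractor offers 207.5, keeping 42.5.
Round 2 (the client proposes): the contractor can get 42.5 next round, worth 0.71 × 42.5 = 30.175 now. The client offers 30.175 and keeps 250 − 30.175 = 219.825.
Round 1 (the contractor proposes): the client can get 219.825 next round, worth 0.83 × 219.825 = 182.45475 now. The contractor offers 182.45475 and keeps 250 − 182.45475 = 67.54525.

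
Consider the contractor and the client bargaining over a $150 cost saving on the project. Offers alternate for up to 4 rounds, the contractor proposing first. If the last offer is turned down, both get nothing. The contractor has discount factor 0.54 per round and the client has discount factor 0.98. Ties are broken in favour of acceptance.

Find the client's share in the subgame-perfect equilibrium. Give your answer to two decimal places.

145.41

By backward induction:
Round 4 (the client proposes): the contractor will accept anything ≥ 0, so the client offers 0 and keeps 150.
Round 3 (the contractor proposes): the client can get 150 next round, worth 0.98 × 150 = 147 now. The contractor offers 147 and keeps 150 − 147 = 3.
Round 2 (the client proposes): the contractor can get 3 next round, worth 0.54 × 3 = 1.62 now; the client offers that and keeps 148.38.
Round 1 (the contractor proposes): the client can get 148.38 next round, worth 0.98 × 148.38 = 145.4124 now, so the contractor offers 145.4124, keeping 4.5876.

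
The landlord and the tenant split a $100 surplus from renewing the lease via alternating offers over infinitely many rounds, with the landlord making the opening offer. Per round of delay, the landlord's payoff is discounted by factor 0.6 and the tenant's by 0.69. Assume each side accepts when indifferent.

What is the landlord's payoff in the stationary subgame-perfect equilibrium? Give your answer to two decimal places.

When the landlord proposes, the tenant accepts any offer worth at least 0.69 times what the tenant would get by proposing next round; and vice versa.
This gives x = 100 − 0.69y and y = 100 − 0.6x, where x and y are each side's share when it proposes.
Hence (1 − 0.69·0.6)x = 100(1 − 0.69), i.e. 0.586·x = 31.
x ≈ 52.9010; the tenant's share is 100 − x ≈ 47.0990.

52.90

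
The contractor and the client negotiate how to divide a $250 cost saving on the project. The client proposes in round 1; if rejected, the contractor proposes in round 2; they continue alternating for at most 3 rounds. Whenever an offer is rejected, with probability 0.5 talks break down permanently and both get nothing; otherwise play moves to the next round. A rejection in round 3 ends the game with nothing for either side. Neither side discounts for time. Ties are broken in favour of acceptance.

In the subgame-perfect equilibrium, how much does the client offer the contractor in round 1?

By backward induction:
Round 3 (the client proposes): rejection yields 0 for the contractor; the client offers 0 and keeps 250.
Round 2 (the contractor proposes): rejecting gives the client an expected 0.5 × 250 = 125. The contractor offers 125 and keeps 250 − 125 = 125.
Round 1 (the client proposes): rejecting gives the contractor an expected 0.5 × 125 = 62.5. The client offers 62.5 and keeps 250 − 62.5 = 187.5.

62.5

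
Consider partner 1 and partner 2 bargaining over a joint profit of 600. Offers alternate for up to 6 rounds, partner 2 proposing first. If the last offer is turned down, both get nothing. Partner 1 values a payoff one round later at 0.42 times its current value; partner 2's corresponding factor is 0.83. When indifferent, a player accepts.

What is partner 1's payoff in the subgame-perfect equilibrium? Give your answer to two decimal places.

88.40

By backward induction:
Round 6 (partner 1 proposes): partner 2 will accept anything ≥ 0, so partner 1 offers 0 and keeps 600.
Round 5 (partner 2 proposes): partner 1 can get 600 next round, worth 0.42 × 600 = 252 now; partner 2 offers that and keeps 348.
Round 4 (partner 1 proposes): partner 2 can get 348 next round, worth 0.83 × 348 = 288.84 now. Partner 1 offers 288.84 and keeps 600 − 288.84 = 311.16.
Round 3 (partner 2 proposes): partner 1 can get 311.16 next round, worth 0.42 × 311.16 = 130.6872 now, so partner 2 offers 130.6872, keeping 469.3128.
Round 2 (partner 1 proposes): partner 2 can get 469.3128 next round, worth 0.83 × 469.3128 = 389.529624 now; partner 1 offers that and keeps 210.470376.
Round 1 (partner 2 proposes): partner 1 can get 210.470376 next round, worth 0.42 × 210.470376 = 88.39755792 now; partner 2 offers that and keeps 511.60244208.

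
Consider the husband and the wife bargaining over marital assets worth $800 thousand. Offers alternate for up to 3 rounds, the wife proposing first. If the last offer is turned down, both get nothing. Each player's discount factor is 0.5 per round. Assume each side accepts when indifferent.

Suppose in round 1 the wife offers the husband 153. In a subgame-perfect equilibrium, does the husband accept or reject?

Reject

Work out the husband's continuation value if the offer is rejected.
Round 3 (the wife proposes): the husband will accept anything ≥ 0, so the wife offers 0 and keeps 800.
Round 2 (the husband proposes): the wife can get 800 next round, worth 0.5 × 800 = 400 now. The husband offers 400 and keeps 800 − 400 = 400.
So by rejecting in round 1, the husband gets 400 next round, worth 0.5 × 400 = 200 now.
Offer 153 < 200, so the husband rejects.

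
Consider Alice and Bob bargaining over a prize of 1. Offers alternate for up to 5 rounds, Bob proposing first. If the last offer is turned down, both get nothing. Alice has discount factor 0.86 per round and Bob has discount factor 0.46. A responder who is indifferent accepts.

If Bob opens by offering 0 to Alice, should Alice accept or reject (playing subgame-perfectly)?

Reject

Round 5 (Bob proposes): rejection yields 0 for Alice; Bob offers 0 and keeps 1.
Round 4 (Alice proposes): Bob can get 1 next round, worth 0.46 × 1 = 0.46 now; Alice offers that and keeps 0.54.
Round 3 (Bob proposes): Alice can get 0.54 next round, worth 0.86 × 0.54 = 0.4644 now, so Bob offers 0.4644, keeping 0.5356.
Round 2 (Alice proposes): Bob can get 0.5356 next round, worth 0.46 × 0.5356 = 0.246376 now, so Alice offers 0.246376, keeping 0.753624.
So by rejecting in round 1, Alice gets 0.753624 next round, worth 0.86 × 0.753624 = 0.64811664 now.
Offer 0 < 0.64811664, so Alice rejects.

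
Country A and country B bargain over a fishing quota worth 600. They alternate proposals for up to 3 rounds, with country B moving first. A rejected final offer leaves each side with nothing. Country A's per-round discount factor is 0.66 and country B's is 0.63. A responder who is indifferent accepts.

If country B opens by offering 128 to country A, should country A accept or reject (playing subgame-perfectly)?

Reject

Work out country A's continuation value if the offer is rejected.
Round 3 (country B proposes): country A will accept anything ≥ 0, so country B offers 0 and keeps 600.
Round 2 (country A proposes): country B can get 600 next round, worth 0.63 × 600 = 378 now. Country A offers 378 and keeps 600 − 378 = 222.
So by rejecting in round 1, country A gets 222 next round, worth 0.66 × 222 = 146.52 now.
Offer 128 < 146.52, so country A rejects.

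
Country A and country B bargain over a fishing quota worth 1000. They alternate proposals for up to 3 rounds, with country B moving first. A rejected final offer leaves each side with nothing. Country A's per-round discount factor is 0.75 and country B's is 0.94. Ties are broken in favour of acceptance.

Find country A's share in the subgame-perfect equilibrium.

45

Round 3 (country B proposes): country A will accept anything ≥ 0, so country B offers 0 and keeps 1000.
Round 2 (country A proposes): country B can get 1000 next round, worth 0.94 × 1000 = 940 now, so country A offers 940, keeping 60.
Round 1 (country B proposes): country A can get 60 next round, worth 0.75 × 60 = 45 now; country B offers that and keeps 955.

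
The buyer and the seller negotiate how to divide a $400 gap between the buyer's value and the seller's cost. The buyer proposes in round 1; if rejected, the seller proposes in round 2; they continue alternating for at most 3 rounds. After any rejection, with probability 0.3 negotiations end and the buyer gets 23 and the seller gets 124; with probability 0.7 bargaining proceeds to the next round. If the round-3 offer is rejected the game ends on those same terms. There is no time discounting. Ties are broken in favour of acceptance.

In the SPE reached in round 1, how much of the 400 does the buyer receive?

Round 3 (the buyer proposes): the seller gets 124 if talks fail, so the buyer offers 124 and keeps 276.
Round 2 (the seller proposes): rejecting gives the buyer an expected 0.7 × 276 + 0.3 × 23 = 200.1. The seller offers 200.1 and keeps 400 − 200.1 = 199.9.
Round 1 (the buyer proposes): rejecting gives the seller an expected 0.7 × 199.9 + 0.3 × 124 = 177.13. The buyer offers 177.13 and keeps 400 − 177.13 = 222.87.

222.87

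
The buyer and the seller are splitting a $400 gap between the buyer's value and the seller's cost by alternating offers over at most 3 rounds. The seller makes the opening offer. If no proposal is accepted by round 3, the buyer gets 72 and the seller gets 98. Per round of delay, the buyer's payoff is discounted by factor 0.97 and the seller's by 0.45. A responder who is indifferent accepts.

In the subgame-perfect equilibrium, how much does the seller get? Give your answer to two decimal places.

Round 3 (the seller proposes): the buyer gets 72 if talks fail, so the seller offers 72 and keeps 328.
Round 2 (the buyer proposes): the seller can get 328 next round, worth 0.45 × 328 = 147.6 now, so the buyer offers 147.6, keeping 252.4.
Round 1 (the seller proposes): the buyer can get 252.4 next round, worth 0.97 × 252.4 = 244.828 now; the seller offers that and keeps 155.172.

155.17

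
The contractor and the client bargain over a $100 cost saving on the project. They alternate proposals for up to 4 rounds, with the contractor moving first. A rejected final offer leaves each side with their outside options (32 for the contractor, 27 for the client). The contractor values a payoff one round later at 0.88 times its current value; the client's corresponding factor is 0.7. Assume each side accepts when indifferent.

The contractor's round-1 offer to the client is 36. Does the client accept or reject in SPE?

Work out the client's continuation value if the offer is rejected.
Round 4 (the client proposes): the contractor gets 32 if talks fail, so the client offers 32 and keeps 68.
Round 3 (the contractor proposes): the client can get 68 next round, worth 0.7 × 68 = 47.6 now; the contractor offers that and keeps 52.4.
Round 2 (the client proposes): the contractor can get 52.4 next round, worth 0.88 × 52.4 = 46.112 now; the client offers that and keeps 53.888.
So by rejecting in round 1, the client gets 53.888 next round, worth 0.7 × 53.888 = 37.7216 now.
Offer 36 < 37.7216, so the client rejects.

Reject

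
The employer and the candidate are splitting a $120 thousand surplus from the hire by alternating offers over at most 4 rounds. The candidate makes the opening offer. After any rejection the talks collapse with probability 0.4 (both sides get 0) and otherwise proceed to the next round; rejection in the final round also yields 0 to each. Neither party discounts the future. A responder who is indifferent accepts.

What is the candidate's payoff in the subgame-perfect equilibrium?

65.28

By backward induction:
Round 4 (the employer proposes): rejection yields 0 for the candidate; the employer offers 0 and keeps 120.
Round 3 (the candidate proposes): rejecting gives the employer an expected 0.6 × 120 = 72, so the candidate offers 72, keeping 48.
Round 2 (the employer proposes): rejecting gives the candidate an expected 0.6 × 48 = 28.8. The employer offers 28.8 and keeps 120 − 28.8 = 91.2.
Round 1 (the candidate proposes): rejecting gives the employer an expected 0.6 × 91.2 = 54.72; the candidate offers that and keeps 65.28.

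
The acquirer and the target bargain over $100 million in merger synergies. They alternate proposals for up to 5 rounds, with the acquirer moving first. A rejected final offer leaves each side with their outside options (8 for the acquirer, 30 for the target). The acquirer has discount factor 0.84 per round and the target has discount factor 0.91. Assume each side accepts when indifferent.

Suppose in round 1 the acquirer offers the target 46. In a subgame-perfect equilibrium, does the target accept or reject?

Accept

Work out the target's continuation value if the offer is rejected.
Round 5 (the acquirer proposes): the target gets 30 if talks fail, so the acquirer offers 30 and keeps 70.
Round 4 (the target proposes): the acquirer can get 70 next round, worth 0.84 × 70 = 58.8 now; the target offers that and keeps 41.2.
Round 3 (the acquirer proposes): the target can get 41.2 next round, worth 0.91 × 41.2 = 37.492 now, so the acquirer offers 37.492, keeping 62.508.
Round 2 (the target proposes): the acquirer can get 62.508 next round, worth 0.84 × 62.508 = 52.50672 now, so the target offers 52.50672, keeping 47.49328.
So by rejecting in round 1, the target gets 47.49328 next round, worth 0.91 × 47.49328 = 43.2188848 now.
Offer 46 ≥ 43.2188848, so the target accepts.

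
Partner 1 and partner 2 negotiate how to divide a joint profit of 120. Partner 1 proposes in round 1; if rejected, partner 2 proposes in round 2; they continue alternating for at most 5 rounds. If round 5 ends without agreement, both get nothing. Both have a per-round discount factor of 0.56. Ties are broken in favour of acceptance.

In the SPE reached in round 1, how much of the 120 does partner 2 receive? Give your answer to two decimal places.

Round 5 (partner 1 proposes): rejection yields 0 for partner 2; partner 1 offers 0 and keeps 120.
Round 4 (partner 2 proposes): partner 1 can get 120 next round, worth 0.56 × 120 = 67.2 now. Partner 2 offers 67.2 and keeps 120 − 67.2 = 52.8.
Round 3 (partner 1 proposes): partner 2 can get 52.8 next round, worth 0.56 × 52.8 = 29.568 now; partner 1 offers that and keeps 90.432.
Round 2 (partner 2 proposes): partner 1 can get 90.432 next round, worth 0.56 × 90.432 = 50.64192 now. Partner 2 offers 50.64192 and keeps 120 − 50.64192 = 69.35808.
Round 1 (partner 1 proposes): partner 2 can get 69.35808 next round, worth 0.56 × 69.35808 = 38.8405248 now. Partner 1 offers 38.8405248 and keeps 120 − 38.8405248 = 81.1594752.

38.84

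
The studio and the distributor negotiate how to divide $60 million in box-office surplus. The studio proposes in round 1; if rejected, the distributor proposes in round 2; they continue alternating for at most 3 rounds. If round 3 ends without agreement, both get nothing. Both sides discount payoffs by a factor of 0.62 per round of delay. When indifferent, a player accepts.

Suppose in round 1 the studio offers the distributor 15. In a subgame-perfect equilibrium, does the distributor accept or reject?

Accept

Work out the distributor's continuation value if the offer is rejected.
Round 3 (the studio proposes): the distributor will accept anything ≥ 0, so the studio offers 0 and keeps 60.
Round 2 (the distributor proposes): the studio can get 60 next round, worth 0.62 × 60 = 37.2 now, so the distributor offers 37.2, keeping 22.8.
So by rejecting in round 1, the distributor gets 22.8 next round, worth 0.62 × 22.8 = 14.136 now.
Offer 15 ≥ 14.136, so the distributor accepts.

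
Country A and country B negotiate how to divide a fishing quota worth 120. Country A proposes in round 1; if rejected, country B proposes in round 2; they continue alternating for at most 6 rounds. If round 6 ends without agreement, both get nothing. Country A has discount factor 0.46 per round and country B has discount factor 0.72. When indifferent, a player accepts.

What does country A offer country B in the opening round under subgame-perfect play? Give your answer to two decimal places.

71.59

Work backward from the last round.
Round 6 (country B proposes): country A will accept anything ≥ 0, so country B offers 0 and keeps 120.
Round 5 (country A proposes): country B can get 120 next round, worth 0.72 × 120 = 86.4 now, so country A offers 86.4, keeping 33.6.
Round 4 (country B proposes): country A can get 33.6 next round, worth 0.46 × 33.6 = 15.456 now, so country B offers 15.456, keeping 104.544.
Round 3 (country A proposes): country B can get 104.544 next round, worth 0.72 × 104.544 = 75.27168 now. Country A offers 75.27168 and keeps 120 − 75.27168 = 44.72832.
Round 2 (country B proposes): country A can get 44.72832 next round, worth 0.46 × 44.72832 = 20.5750272 now, so country B offers 20.5750272, keeping 99.4249728.
Round 1 (country A proposes): country B can get 99.4249728 next round, worth 0.72 × 99.4249728 = 71.585980416 now; country A offers that and keeps 48.414019584.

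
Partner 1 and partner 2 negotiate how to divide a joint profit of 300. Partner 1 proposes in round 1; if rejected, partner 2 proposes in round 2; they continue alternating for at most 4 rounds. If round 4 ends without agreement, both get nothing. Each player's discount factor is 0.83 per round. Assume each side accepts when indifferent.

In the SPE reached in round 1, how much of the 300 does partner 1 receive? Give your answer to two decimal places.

86.13

Round 4 (partner 2 proposes): rejection yields 0 for partner 1; partner 2 offers 0 and keeps 300.
Round 3 (partner 1 proposes): partner 2 can get 300 next round, worth 0.83 × 300 = 249 now. Partner 1 offers 249 and keeps 300 − 249 = 51.
Round 2 (partner 2 proposes): partner 1 can get 51 next round, worth 0.83 × 51 = 42.33 now; partner 2 offers that and keeps 257.67.
Round 1 (partner 1 proposes): partner 2 can get 257.67 next round, worth 0.83 × 257.67 = 213.8661 now. Partner 1 offers 213.8661 and keeps 300 − 213.8661 = 86.1339.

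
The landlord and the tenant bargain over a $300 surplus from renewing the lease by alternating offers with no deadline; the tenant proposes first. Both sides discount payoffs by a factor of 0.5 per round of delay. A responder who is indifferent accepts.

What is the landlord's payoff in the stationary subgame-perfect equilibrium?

Let x be the tenant's share when the tenant proposes and y be the landlord's share when the landlord proposes.
The landlord accepts iff offered ≥ 0.5·y, so x = 300 − 0.5y. Symmetrically y = 300 − 0.5x.
Substituting: x = 300 − 0.5(300 − 0.5x), giving x(1 − 0.5·0.5) = 300(1 − 0.5).
So x = 300 × 0.5 / 0.75 = 200, and the landlord receives 300 − x = 100.

100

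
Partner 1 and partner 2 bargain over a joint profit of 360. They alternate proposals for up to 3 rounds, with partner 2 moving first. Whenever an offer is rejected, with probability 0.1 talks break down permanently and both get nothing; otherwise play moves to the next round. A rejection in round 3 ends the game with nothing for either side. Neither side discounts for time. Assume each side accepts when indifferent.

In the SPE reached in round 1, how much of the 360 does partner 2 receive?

Round 3 (partner 2 proposes): rejection yields 0 for partner 1; partner 2 offers 0 and keeps 360.
Round 2 (partner 1 proposes): rejecting gives partner 2 an expected 0.9 × 360 = 324. Partner 1 offers 324 and keeps 360 − 324 = 36.
Round 1 (partner 2 proposes): rejecting gives partner 1 an expected 0.9 × 36 = 32.4; partner 2 offers that and keeps 327.6.

327.6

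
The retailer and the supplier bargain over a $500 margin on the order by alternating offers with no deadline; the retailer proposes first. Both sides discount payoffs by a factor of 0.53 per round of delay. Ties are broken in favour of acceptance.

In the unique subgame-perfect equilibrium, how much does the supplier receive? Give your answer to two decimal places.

When the retailer proposes, the supplier accepts any offer worth at least 0.53 times what the supplier would get by proposing next round; and vice versa.
This gives x = 500 − 0.53y and y = 500 − 0.53x, where x and y are each side's share when it proposes.
Hence (1 − 0.53·0.53)x = 500(1 − 0.53), i.e. 0.7191·x = 235.
x ≈ 326.7974; the supplier's share is 500 − x ≈ 173.2026.

173.20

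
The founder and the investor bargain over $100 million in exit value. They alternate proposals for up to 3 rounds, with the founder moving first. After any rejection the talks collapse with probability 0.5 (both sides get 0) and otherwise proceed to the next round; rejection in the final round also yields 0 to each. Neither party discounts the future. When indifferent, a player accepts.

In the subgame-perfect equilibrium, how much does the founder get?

75

Round 3 (the founder proposes): the investor will accept anything ≥ 0, so the founder offers 0 and keeps 100.
Round 2 (the investor proposes): rejecting gives the founder an expected 0.5 × 100 = 50. The investor offers 50 and keeps 100 − 50 = 50.
Round 1 (the founder proposes): rejecting gives the investor an expected 0.5 × 50 = 25, so the founder offers 25, keeping 75.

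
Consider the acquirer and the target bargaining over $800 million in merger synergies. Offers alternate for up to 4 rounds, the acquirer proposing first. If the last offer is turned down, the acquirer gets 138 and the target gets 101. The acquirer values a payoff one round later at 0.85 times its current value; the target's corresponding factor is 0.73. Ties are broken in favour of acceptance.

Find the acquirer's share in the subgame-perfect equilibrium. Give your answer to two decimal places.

412.54

Round 4 (the target proposes): the acquirer gets 138 if talks fail, so the target offers 138 and keeps 662.
Round 3 (the acquirer proposes): the target can get 662 next round, worth 0.73 × 662 = 483.26 now; the acquirer offers that and keeps 316.74.
Round 2 (the target proposes): the acquirer can get 316.74 next round, worth 0.85 × 316.74 = 269.229 now; the target offers that and keeps 530.771.
Round 1 (the acquirer proposes): the target can get 530.771 next round, worth 0.73 × 530.771 = 387.46283 now; the acquirer offers that and keeps 412.53717.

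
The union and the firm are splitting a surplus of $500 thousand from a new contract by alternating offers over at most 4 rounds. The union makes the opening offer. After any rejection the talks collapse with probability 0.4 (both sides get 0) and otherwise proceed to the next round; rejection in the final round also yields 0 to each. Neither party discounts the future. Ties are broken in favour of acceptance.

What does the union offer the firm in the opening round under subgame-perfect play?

228

Round 4 (the firm proposes): the union will accept anything ≥ 0, so the firm offers 0 and keeps 500.
Round 3 (the union proposes): rejecting gives the firm an expected 0.6 × 500 = 300; the union offers that and keeps 200.
Round 2 (the firm proposes): rejecting gives the union an expected 0.6 × 200 = 120. The firm offers 120 and keeps 500 − 120 = 380.
Round 1 (the union proposes): rejecting gives the firm an expected 0.6 × 380 = 228; the union offers that and keeps 272.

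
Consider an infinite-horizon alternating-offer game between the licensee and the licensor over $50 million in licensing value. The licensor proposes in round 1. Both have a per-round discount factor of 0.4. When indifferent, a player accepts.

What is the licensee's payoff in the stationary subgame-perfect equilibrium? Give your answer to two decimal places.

14.29

Let x be the licensor's share when the licensor proposes and y be the licensee's share when the licensee proposes.
The licensee accepts iff offered ≥ 0.4·y, so x = 50 − 0.4y. Symmetrically y = 50 − 0.4x.
Substituting: x = 50 − 0.4(50 − 0.4x), giving x(1 − 0.4·0.4) = 50(1 − 0.4).
So x = 50 × 0.6 / 0.84 ≈ 35.7143, and the licensee receives 50 − x ≈ 14.2857.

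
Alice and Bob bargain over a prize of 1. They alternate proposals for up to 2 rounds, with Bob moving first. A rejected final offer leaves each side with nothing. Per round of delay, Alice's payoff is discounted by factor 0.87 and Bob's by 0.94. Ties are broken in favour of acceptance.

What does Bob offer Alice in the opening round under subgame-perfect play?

0.87

Solve by backward induction from round 2.
Round 2 (Alice proposes): rejection yields 0 for Bob; Alice offers 0 and keeps 1.
Round 1 (Bob proposes): Alice can get 1 next round, worth 0.87 × 1 = 0.87 now, so Bob offers 0.87, keeping 0.13.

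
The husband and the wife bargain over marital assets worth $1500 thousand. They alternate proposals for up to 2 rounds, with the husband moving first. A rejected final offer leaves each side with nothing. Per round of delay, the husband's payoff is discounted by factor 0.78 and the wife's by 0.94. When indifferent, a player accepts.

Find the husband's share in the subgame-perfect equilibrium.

90

Work backward from the last round.
Round 2 (the wife proposes): the husband will accept anything ≥ 0, so the wife offers 0 and keeps 1500.
Round 1 (the husband proposes): the wife can get 1500 next round, worth 0.94 × 1500 = 1410 now, so the husband offers 1410, keeping 90.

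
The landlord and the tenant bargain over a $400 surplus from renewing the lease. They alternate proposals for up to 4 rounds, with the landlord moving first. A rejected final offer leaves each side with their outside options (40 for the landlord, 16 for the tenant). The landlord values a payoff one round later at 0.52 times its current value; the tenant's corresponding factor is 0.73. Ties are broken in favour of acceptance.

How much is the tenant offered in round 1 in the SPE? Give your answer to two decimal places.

239.92

Work backward from the last round.
Round 4 (the tenant proposes): the landlord gets 40 if talks fail, so the tenant offers 40 and keeps 360.
Round 3 (the landlord proposes): the tenant can get 360 next round, worth 0.73 × 360 = 262.8 now; the landlord offers that and keeps 137.2.
Round 2 (the tenant proposes): the landlord can get 137.2 next round, worth 0.52 × 137.2 = 71.344 now, so the tenant offers 71.344, keeping 328.656.
Round 1 (the landlord proposes): the tenant can get 328.656 next round, worth 0.73 × 328.656 = 239.91888 now. The landlord offers 239.91888 and keeps 400 − 239.91888 = 160.08112.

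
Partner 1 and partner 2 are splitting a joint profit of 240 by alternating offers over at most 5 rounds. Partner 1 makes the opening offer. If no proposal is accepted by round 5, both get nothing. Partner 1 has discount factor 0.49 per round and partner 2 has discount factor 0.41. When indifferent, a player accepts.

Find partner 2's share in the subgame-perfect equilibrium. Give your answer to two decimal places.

By backward induction:
Round 5 (partner 1 proposes): rejection yields 0 for partner 2; partner 1 offers 0 and keeps 240.
Round 4 (partner 2 proposes): partner 1 can get 240 next round, worth 0.49 × 240 = 117.6 now, so partner 2 offers 117.6, keeping 122.4.
Round 3 (partner 1 proposes): partner 2 can get 122.4 next round, worth 0.41 × 122.4 = 50.184 now, so partner 1 offers 50.184, keeping 189.816.
Round 2 (partner 2 proposes): partner 1 can get 189.816 next round, worth 0.49 × 189.816 = 93.00984 now, so partner 2 offers 93.00984, keeping 146.99016.
Round 1 (partner 1 proposes): partner 2 can get 146.99016 next round, worth 0.41 × 146.99016 = 60.2659656 now, so partner 1 offers 60.2659656, keeping 179.7340344.

60.27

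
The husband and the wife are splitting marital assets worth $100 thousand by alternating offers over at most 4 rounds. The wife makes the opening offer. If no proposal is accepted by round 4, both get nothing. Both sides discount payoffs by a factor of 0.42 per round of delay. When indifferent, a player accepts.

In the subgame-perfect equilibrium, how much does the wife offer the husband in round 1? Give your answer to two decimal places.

31.77

Solve by backward induction from round 4.
Round 4 (the husband proposes): rejection yields 0 for the wife; the husband offers 0 and keeps 100.
Round 3 (the wife proposes): the husband can get 100 next round, worth 0.42 × 100 = 42 now; the wife offers that and keeps 58.
Round 2 (the husband proposes): the wife can get 58 next round, worth 0.42 × 58 = 24.36 now; the husband offers that and keeps 75.64.
Round 1 (the wife proposes): the husband can get 75.64 next round, worth 0.42 × 75.64 = 31.7688 now; the wife offers that and keeps 68.2312.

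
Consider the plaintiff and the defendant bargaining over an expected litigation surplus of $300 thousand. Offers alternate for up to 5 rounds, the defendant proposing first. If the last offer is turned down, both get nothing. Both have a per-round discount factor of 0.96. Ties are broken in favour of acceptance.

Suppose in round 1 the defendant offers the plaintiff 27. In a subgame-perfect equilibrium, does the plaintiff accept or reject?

Work out the plaintiff's continuation value if the offer is rejected.
Round 5 (the defendant proposes): rejection yields 0 for the plaintiff; the defendant offers 0 and keeps 300.
Round 4 (the plaintiff proposes): the defendant can get 300 next round, worth 0.96 × 300 = 288 now, so the plaintiff offers 288, keeping 12.
Round 3 (the defendant proposes): the plaintiff can get 12 next round, worth 0.96 × 12 = 11.52 now. The defendant offers 11.52 and keeps 300 − 11.52 = 288.48.
Round 2 (the plaintiff proposes): the defendant can get 288.48 next round, worth 0.96 × 288.48 = 276.9408 now. The plaintiff offers 276.9408 and keeps 300 − 276.9408 = 23.0592.
So by rejecting in round 1, the plaintiff gets 23.0592 next round, worth 0.96 × 23.0592 = 22.136832 now.
Offer 27 ≥ 22.136832, so the plaintiff accepts.

Accept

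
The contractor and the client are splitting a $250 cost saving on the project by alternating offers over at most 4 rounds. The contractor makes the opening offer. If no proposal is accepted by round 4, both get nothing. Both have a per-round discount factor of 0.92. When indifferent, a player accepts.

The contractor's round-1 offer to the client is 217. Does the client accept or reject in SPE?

Accept

Round 4 (the client proposes): the contractor will accept anything ≥ 0, so the client offers 0 and keeps 250.
Round 3 (the contractor proposes): the client can get 250 next round, worth 0.92 × 250 = 230 now; the contractor offers that and keeps 20.
Round 2 (the client proposes): the contractor can get 20 next round, worth 0.92 × 20 = 18.4 now, so the client offers 18.4, keeping 231.6.
So by rejecting in round 1, the client gets 231.6 next round, worth 0.92 × 231.6 = 213.072 now.
Offer 217 ≥ 213.072, so the client accepts.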